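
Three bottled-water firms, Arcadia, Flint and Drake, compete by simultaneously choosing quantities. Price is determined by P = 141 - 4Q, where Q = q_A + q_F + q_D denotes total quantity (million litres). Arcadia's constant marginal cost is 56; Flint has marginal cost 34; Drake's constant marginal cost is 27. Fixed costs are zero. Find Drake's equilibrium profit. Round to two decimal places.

Arcadia's profit: π_A = (141 - 4Q)q_A - (56q_A). Setting ∂π_A/∂q_A = 0: 85 - 8q_A - 4(q_F + q_D) = 0.
Flint's profit: π_F = (141 - 4Q)q_F - (34q_F). Setting ∂π_F/∂q_F = 0: 107 - 8q_F - 4(q_A + q_D) = 0.
Drake's first-order condition: 114 - 8q_D - 4(q_A + q_F) = 0.
Adding the 3 first-order conditions: 306 − 16Q = 0, so Q = 153/8.
Back-substituting: q_A = (85 − 153/2)/4 = 17/8, q_F = (107 − 153/2)/4 = 61/8, q_D = (114 − 153/2)/4 = 75/8.
Price P = 141 - 4·(153/8) = 129/2.
Drake's profit: (129/2 - 27)·(75/8) = 351.5625.

351.56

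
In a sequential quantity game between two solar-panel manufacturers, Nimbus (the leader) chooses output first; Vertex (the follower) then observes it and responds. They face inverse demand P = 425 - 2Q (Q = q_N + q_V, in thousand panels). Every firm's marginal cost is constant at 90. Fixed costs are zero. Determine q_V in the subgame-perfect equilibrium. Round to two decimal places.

41.88

The follower Vertex best-responds to any q_N: π_V = (425 - 2Q)q_V - 90q_V.
Setting the follower's marginal profit to zero, 335 - 2q_N - 4q_V = 0, i.e. q_V = (335 - 2q_N)/4.
Nimbus substitutes q_V(q_N) into its own profit: π_N = q_N(425 - 2q_N - (335 - 2q_N)/2) - 90q_N = (515/2 - q_N)q_N - 90q_N.
The leader's first-order condition 335/2 - 2q_N = 0 yields q_N = 335/4.
Then q_V = (335 - 2·(335/4))/4 = 335/8.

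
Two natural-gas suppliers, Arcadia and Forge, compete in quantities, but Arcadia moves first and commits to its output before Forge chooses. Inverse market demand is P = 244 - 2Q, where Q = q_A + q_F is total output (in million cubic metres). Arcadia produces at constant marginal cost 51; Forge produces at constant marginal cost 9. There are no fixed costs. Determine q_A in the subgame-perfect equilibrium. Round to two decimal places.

37.75

The follower Forge best-responds to any q_A: π_F = (244 - 2Q)q_F - 9q_F.
Setting the follower's marginal profit to zero, 235 - 2q_A - 4q_F = 0, i.e. q_F = (235 - 2q_A)/4.
The leader anticipates this reaction. Substituting into P = 244 - 2Q gives P = 253/2 - q_A, so π_A = (253/2 - q_A)q_A - 51q_A.
Leader FOC: 151/2 - 2q_A = 0, so q_A = 151/4.
Then q_F = (235 - 2·(151/4))/4 = 319/8.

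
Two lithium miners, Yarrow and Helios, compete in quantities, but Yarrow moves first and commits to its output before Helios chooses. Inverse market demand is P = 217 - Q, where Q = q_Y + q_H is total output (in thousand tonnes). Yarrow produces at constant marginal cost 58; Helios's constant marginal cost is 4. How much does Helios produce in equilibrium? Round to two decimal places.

Solve by backward induction. Given q_Y, the follower Helios maximises π_H = (217 - q_Y - q_H)q_H - 4q_H.
Follower FOC: 213 - q_Y - 2q_H = 0, so q_H(q_Y) = (213 - q_Y)/2.
Yarrow substitutes q_H(q_Y) into its own profit: π_Y = q_Y(217 - q_Y - (213 - q_Y)/2) - 58q_Y = (221/2 - (1/2)q_Y)q_Y - 58q_Y.
The leader's first-order condition 105/2 - q_Y = 0 yields q_Y = 105/2.
Then q_H = (213 - 105/2)/2 = 321/4.

80.25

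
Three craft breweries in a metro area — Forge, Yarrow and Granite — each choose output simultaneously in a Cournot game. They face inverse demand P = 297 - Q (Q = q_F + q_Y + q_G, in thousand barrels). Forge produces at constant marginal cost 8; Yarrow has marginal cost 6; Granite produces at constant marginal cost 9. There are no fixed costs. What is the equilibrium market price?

80

Forge's profit: π_F = (297 - Q)q_F - (8q_F). Setting ∂π_F/∂q_F = 0: 289 - 2q_F - (q_Y + q_G) = 0.
Yarrow's profit: π_Y = (297 - Q)q_Y - (6q_Y). Setting ∂π_Y/∂q_Y = 0: 291 - 2q_Y - (q_F + q_G) = 0.
Granite's profit: π_G = (297 - Q)q_G - (9q_G). Setting ∂π_G/∂q_G = 0: 288 - 2q_G - (q_F + q_Y) = 0.
Adding the 3 conditions: 868 − 2Q − 2Q = 0, i.e. Q = 217.
Back-substituting: q_F = (289 − 217) = 72, q_Y = (291 − 217) = 74, q_G = (288 − 217) = 71.
Total output Q = 217, so price P = 297 - 217 = 80.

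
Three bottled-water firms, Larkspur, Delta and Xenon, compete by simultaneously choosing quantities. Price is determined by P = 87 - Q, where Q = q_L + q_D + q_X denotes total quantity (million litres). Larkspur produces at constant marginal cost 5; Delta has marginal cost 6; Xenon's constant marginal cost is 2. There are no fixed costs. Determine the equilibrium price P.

25

Larkspur's profit: π_L = (87 - Q)q_L - (5q_L). Setting ∂π_L/∂q_L = 0: 82 - 2q_L - (q_D + q_X) = 0.
Delta's profit: π_D = (87 - Q)q_D - (6q_D). Setting ∂π_D/∂q_D = 0: 81 - 2q_D - (q_L + q_X) = 0.
Xenon's profit: π_X = (87 - Q)q_X - (2q_X). Setting ∂π_X/∂q_X = 0: 85 - 2q_X - (q_L + q_D) = 0.
Adding the 3 conditions: 248 − 2Q − 2Q = 0, i.e. Q = 62.
Back-substituting: q_L = (82 − 62) = 20, q_D = (81 − 62) = 19, q_X = (85 − 62) = 23.
Total output Q = 62, so price P = 87 - 62 = 25.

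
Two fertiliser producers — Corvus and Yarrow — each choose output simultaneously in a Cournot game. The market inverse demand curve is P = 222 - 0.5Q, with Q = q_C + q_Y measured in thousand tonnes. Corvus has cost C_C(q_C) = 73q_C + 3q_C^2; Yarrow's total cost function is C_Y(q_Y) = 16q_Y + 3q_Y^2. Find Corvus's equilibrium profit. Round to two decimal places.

1301.29

Corvus's profit: π_C = (222 - 0.5Q)q_C - (73q_C + 3q_C²). Setting ∂π_C/∂q_C = 0: 149 - 7q_C - (1/2)(q_Y) = 0.
Yarrow's profit: π_Y = (222 - 0.5Q)q_Y - (16q_Y + 3q_Y²). Setting ∂π_Y/∂q_Y = 0: 206 - 7q_Y - (1/2)(q_C) = 0.
So q_C = (149 - (1/2)q_Y)/7 and q_Y = (206 - (1/2)q_C)/7.
Solving the pair: q_C = 752/39, q_Y = 1094/39.
Price P = 222 - (1/2)·(142/3) = 595/3.
Corvus's profit: (595/3)·(752/39) - 73·(752/39) - 3(752/39)² = 1301.2913.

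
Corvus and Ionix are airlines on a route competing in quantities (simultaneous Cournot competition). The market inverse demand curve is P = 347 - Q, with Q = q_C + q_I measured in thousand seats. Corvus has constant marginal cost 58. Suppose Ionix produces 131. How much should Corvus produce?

79

With the rival's output fixed at 131, Corvus's profit is π_C = (347 - 131 - q_C)q_C - (58q_C) = (216 - q_C)q_C - (58q_C).
∂π_C/∂q_C = 158 - 2q_C = 0, so q_C = 79.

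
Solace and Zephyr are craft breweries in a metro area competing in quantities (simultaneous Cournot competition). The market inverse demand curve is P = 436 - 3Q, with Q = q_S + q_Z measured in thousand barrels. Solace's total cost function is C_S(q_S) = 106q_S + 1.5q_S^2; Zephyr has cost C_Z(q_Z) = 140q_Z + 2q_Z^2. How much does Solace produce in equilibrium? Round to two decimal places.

Solace's profit: π_S = (436 - 3Q)q_S - (106q_S + (3/2)q_S²). Setting ∂π_S/∂q_S = 0: 330 - 9q_S - 3(q_Z) = 0.
Zephyr's first-order condition: 296 - 10q_Z - 3(q_S) = 0.
Best responses: q_S = (330 - 3q_Z)/9, q_Z = (296 - 3q_S)/10.
Substituting one into the other gives q_S = 268/9 and q_Z = 62/3.

29.78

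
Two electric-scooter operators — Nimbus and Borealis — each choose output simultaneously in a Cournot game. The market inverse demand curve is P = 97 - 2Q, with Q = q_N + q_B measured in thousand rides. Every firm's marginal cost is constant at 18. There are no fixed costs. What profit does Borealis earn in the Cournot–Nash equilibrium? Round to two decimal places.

346.72

A representative firm's profit is π_i = q_i(97 - 2Q) - 18q_i.
Setting ∂π_i/∂q_i = 0 with rivals' quantities fixed: 79 - 4q_i - 2q_j = 0.
With identical firms every q_j equals q_i, so q_j = q_i and 79 = 6q_i, giving q_i = 79/6.
Price P = 97 - 2·(79/3) = 133/3.
Borealis's profit: (133/3 - 18)·(79/6) = 346.7222.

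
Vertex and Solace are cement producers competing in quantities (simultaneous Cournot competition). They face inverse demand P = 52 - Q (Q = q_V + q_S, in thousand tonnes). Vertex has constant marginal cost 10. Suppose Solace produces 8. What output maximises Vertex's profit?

17

With the rival's output fixed at 8, Vertex's profit is π_V = (52 - 8 - q_V)q_V - (10q_V) = (44 - q_V)q_V - (10q_V).
∂π_V/∂q_V = 34 - 2q_V = 0, so q_V = 17.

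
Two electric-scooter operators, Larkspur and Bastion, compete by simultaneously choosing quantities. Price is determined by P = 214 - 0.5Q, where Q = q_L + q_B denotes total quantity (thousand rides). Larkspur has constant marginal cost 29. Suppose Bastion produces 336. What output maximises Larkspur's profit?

With the rival's output fixed at 336, Larkspur's profit is π_L = (214 - (1/2)·336 - (1/2)q_L)q_L - (29q_L) = (46 - (1/2)q_L)q_L - (29q_L).
∂π_L/∂q_L = 17 - q_L = 0, so q_L = 17.

17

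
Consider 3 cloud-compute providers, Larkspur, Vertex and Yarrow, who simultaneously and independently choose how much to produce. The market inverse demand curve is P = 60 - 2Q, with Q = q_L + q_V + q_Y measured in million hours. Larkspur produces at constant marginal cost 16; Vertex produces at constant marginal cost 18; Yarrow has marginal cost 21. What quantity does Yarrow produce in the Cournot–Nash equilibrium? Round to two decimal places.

Larkspur's profit: π_L = (60 - 2Q)q_L - (16q_L). Setting ∂π_L/∂q_L = 0: 44 - 4q_L - 2(q_V + q_Y) = 0.
Vertex's profit: π_V = (60 - 2Q)q_V - (18q_V). Setting ∂π_V/∂q_V = 0: 42 - 4q_V - 2(q_L + q_Y) = 0.
Yarrow's profit: π_Y = (60 - 2Q)q_Y - (21q_Y). Setting ∂π_Y/∂q_Y = 0: 39 - 4q_Y - 2(q_L + q_V) = 0.
Summing all 3 equations gives 125 − 8Q = 0, hence Q = 125/8.
Back-substituting: q_L = (44 − 125/4)/2 = 51/8, q_V = (42 − 125/4)/2 = 43/8, q_Y = (39 − 125/4)/2 = 31/8.

3.88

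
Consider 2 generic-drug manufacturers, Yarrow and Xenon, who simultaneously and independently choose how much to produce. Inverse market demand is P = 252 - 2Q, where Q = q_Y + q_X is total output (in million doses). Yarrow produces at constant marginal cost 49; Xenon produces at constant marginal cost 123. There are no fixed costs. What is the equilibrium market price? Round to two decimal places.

141.33

Yarrow's profit: π_Y = (252 - 2Q)q_Y - (49q_Y). Setting ∂π_Y/∂q_Y = 0: 203 - 4q_Y - 2(q_X) = 0.
Xenon's first-order condition: 129 - 4q_X - 2(q_Y) = 0.
Rearranging gives the reaction functions q_Y = (203 - 2q_X)/4 and q_X = (129 - 2q_Y)/4.
Solving the pair: q_Y = 277/6, q_X = 55/6.
Total output Q = 166/3, so price P = 252 - 2·(166/3) = 424/3.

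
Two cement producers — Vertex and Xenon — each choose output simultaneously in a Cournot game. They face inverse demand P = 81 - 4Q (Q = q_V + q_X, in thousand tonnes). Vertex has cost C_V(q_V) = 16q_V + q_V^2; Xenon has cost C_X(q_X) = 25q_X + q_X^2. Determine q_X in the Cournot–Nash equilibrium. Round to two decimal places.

Vertex's profit: π_V = (81 - 4Q)q_V - (16q_V + q_V²). Setting ∂π_V/∂q_V = 0: 65 - 10q_V - 4(q_X) = 0.
Xenon's profit: π_X = (81 - 4Q)q_X - (25q_X + q_X²). Setting ∂π_X/∂q_X = 0: 56 - 10q_X - 4(q_V) = 0.
Rearranging gives the reaction functions q_V = (65 - 4q_X)/10 and q_X = (56 - 4q_V)/10.
Substituting one into the other gives q_V = 71/14 and q_X = 25/7.

3.57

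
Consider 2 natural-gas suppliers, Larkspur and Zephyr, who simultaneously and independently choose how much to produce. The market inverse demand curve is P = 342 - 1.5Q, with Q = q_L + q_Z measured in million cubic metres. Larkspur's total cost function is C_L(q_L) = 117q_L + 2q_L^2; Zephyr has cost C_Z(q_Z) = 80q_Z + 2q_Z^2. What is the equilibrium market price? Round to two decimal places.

Larkspur's profit: π_L = (342 - 1.5Q)q_L - (117q_L + 2q_L²). Setting ∂π_L/∂q_L = 0: 225 - 7q_L - (3/2)(q_Z) = 0.
Zephyr's first-order condition: 262 - 7q_Z - (3/2)(q_L) = 0.
Best responses: q_L = (225 - (3/2)q_Z)/7, q_Z = (262 - (3/2)q_L)/7.
Substituting one into the other gives q_L = 25.2834 and q_Z = 32.0107.
Total output Q = 974/17, so price P = 342 - (3/2)·(974/17) = 256.0588.

256.06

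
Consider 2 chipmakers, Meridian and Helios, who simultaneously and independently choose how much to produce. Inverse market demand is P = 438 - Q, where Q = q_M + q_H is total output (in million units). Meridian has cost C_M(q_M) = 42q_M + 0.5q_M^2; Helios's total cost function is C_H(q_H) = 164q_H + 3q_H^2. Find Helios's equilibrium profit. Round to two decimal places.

1372.22

Meridian's profit: π_M = (438 - Q)q_M - (42q_M + (1/2)q_M²). Setting ∂π_M/∂q_M = 0: 396 - 3q_M - (q_H) = 0.
Helios's profit: π_H = (438 - Q)q_H - (164q_H + 3q_H²). Setting ∂π_H/∂q_H = 0: 274 - 8q_H - (q_M) = 0.
Best responses: q_M = (396 - q_H)/3, q_H = (274 - q_M)/8.
Solving the pair: q_M = 125.8261, q_H = 426/23.
Price P = 438 - 144.3478 = 293.6522.
Helios's profit: 293.6522·(426/23) - 164·(426/23) - 3(426/23)² = 1372.2193.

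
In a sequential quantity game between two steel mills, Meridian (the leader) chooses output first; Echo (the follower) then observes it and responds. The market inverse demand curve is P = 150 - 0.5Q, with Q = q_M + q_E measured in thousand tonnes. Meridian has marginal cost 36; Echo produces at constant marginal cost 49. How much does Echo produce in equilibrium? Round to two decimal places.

37.50

Solve by backward induction. Given q_M, the follower Echo maximises π_E = (150 - (1/2)q_M - (1/2)q_E)q_E - 49q_E.
Setting the follower's marginal profit to zero, 101 - (1/2)q_M - q_E = 0, i.e. q_E = (101 - (1/2)q_M).
The leader anticipates this reaction. Substituting into P = 150 - 0.5Q gives P = 199/2 - (1/4)q_M, so π_M = (199/2 - (1/4)q_M)q_M - 36q_M.
Leader FOC: 127/2 - (1/2)q_M = 0, so q_M = 127.
Then q_E = (101 - (1/2)·127) = 75/2.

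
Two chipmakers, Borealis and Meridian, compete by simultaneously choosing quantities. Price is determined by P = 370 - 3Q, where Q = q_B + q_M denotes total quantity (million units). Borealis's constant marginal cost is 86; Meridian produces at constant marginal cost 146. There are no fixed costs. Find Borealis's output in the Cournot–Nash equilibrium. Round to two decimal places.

38.22

Borealis's profit: π_B = (370 - 3Q)q_B - (86q_B). Setting ∂π_B/∂q_B = 0: 284 - 6q_B - 3(q_M) = 0.
Meridian's first-order condition: 224 - 6q_M - 3(q_B) = 0.
Rearranging gives the reaction functions q_B = (284 - 3q_M)/6 and q_M = (224 - 3q_B)/6.
Solving the pair: q_B = 344/9, q_M = 164/9.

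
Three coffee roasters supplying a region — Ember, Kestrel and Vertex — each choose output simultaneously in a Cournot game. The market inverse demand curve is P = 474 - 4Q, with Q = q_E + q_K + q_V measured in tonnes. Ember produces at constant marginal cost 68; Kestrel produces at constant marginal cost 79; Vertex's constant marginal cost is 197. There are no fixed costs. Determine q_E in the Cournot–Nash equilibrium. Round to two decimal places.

34.13

Ember's profit: π_E = (474 - 4Q)q_E - (68q_E). Setting ∂π_E/∂q_E = 0: 406 - 8q_E - 4(q_K + q_V) = 0.
Kestrel's profit: π_K = (474 - 4Q)q_K - (79q_K). Setting ∂π_K/∂q_K = 0: 395 - 8q_K - 4(q_E + q_V) = 0.
Vertex's first-order condition: 277 - 8q_V - 4(q_E + q_K) = 0.
Summing all 3 equations gives 1078 − 16Q = 0, hence Q = 539/8.
Back-substituting: q_E = (406 − 539/2)/4 = 273/8, q_K = (395 − 539/2)/4 = 251/8, q_V = (277 − 539/2)/4 = 15/8.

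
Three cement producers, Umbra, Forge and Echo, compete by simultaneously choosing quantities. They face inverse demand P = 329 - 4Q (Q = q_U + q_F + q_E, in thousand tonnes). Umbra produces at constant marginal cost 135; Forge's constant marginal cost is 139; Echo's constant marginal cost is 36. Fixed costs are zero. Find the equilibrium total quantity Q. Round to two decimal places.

42.31

Umbra's profit: π_U = (329 - 4Q)q_U - (135q_U). Setting ∂π_U/∂q_U = 0: 194 - 8q_U - 4(q_F + q_E) = 0.
Forge's first-order condition: 190 - 8q_F - 4(q_U + q_E) = 0.
Echo's profit: π_E = (329 - 4Q)q_E - (36q_E). Setting ∂π_E/∂q_E = 0: 293 - 8q_E - 4(q_U + q_F) = 0.
Adding the 3 conditions: 677 − 8Q − 8Q = 0, i.e. Q = 677/16.
Back-substituting: q_U = (194 − 677/4)/4 = 99/16, q_F = (190 − 677/4)/4 = 83/16, q_E = (293 − 677/4)/4 = 495/16.
Total output Q = 99/16 + 83/16 + 495/16 = 677/16.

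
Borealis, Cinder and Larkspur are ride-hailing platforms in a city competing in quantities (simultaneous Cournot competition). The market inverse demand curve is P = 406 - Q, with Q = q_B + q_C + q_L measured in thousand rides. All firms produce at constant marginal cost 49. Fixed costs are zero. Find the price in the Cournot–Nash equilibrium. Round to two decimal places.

138.25

A representative firm's profit is π_i = q_i(406 - Q) - 49q_i.
Setting ∂π_i/∂q_i = 0 with rivals' quantities fixed: 357 - 2q_i - Σ_{j≠i} q_j = 0.
With identical firms every q_j equals q_i, so Σ_{j≠i} q_j = 2q_i and 357 = 4q_i, giving q_i = 357/4.
Total output Q = 1071/4, so price P = 406 - 1071/4 = 553/4.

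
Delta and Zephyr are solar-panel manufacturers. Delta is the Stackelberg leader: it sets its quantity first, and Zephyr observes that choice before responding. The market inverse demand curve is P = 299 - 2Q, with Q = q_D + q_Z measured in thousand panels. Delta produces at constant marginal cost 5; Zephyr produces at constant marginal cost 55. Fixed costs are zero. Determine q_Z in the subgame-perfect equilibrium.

The follower Zephyr best-responds to any q_D: π_Z = (299 - 2Q)q_Z - 55q_Z.
Follower FOC: 244 - 2q_D - 4q_Z = 0, so q_Z(q_D) = (244 - 2q_D)/4.
Delta substitutes q_Z(q_D) into its own profit: π_D = q_D(299 - 2q_D - (244 - 2q_D)/2) - 5q_D = (177 - q_D)q_D - 5q_D.
Maximising: ∂π_D/∂q_D = 172 - 2q_D = 0, giving q_D = 86.
Then q_Z = (244 - 2·86)/4 = 18.

18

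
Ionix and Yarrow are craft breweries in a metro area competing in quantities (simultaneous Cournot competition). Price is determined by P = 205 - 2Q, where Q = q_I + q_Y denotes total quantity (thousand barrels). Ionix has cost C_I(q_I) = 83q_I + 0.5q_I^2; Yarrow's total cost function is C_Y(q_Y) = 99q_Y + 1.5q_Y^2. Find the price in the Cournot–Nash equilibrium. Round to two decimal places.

145.13

Ionix's profit: π_I = (205 - 2Q)q_I - (83q_I + (1/2)q_I²). Setting ∂π_I/∂q_I = 0: 122 - 5q_I - 2(q_Y) = 0.
Yarrow's profit: π_Y = (205 - 2Q)q_Y - (99q_Y + (3/2)q_Y²). Setting ∂π_Y/∂q_Y = 0: 106 - 7q_Y - 2(q_I) = 0.
So q_I = (122 - 2q_Y)/5 and q_Y = (106 - 2q_I)/7.
Substituting one into the other gives q_I = 642/31 and q_Y = 286/31.
Total output Q = 928/31, so price P = 205 - 2·(928/31) = 145.1290.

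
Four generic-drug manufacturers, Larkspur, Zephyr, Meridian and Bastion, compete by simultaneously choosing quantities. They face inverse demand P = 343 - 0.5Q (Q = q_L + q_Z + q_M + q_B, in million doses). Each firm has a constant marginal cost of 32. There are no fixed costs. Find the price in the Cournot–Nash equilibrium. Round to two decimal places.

94.20

A representative firm's profit is π_i = q_i(343 - 0.5Q) - 32q_i.
First-order condition (treating rivals' output as given): 311 - q_i - (1/2)·Σ_{j≠i} q_j = 0.
With identical firms every q_j equals q_i, so Σ_{j≠i} q_j = 3q_i and 311 = (5/2)q_i, giving q_i = 622/5.
Total output Q = 497.6000, so price P = 343 - (1/2)·497.6000 = 471/5.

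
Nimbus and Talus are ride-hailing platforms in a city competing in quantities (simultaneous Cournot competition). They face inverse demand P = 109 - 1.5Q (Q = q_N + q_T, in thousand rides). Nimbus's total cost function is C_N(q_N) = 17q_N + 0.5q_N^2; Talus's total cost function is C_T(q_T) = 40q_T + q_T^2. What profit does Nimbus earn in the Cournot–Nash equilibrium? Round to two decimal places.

Nimbus's profit: π_N = (109 - 1.5Q)q_N - (17q_N + (1/2)q_N²). Setting ∂π_N/∂q_N = 0: 92 - 4q_N - (3/2)(q_T) = 0.
Talus's first-order condition: 69 - 5q_T - (3/2)(q_N) = 0.
So q_N = (92 - (3/2)q_T)/4 and q_T = (69 - (3/2)q_N)/5.
Solving the pair: q_N = 1426/71, q_T = 552/71.
Price P = 109 - (3/2)·(1978/71) = 67.2113.
Nimbus's profit: 67.2113·(1426/71) - 17·(1426/71) - (1/2)(1426/71)² = 806.7748.

806.77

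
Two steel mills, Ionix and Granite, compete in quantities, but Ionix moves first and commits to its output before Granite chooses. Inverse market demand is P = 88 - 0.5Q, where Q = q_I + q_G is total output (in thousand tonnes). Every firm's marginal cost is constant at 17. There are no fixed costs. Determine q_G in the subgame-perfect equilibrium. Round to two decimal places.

35.50

Solve by backward induction. Given q_I, the follower Granite maximises π_G = (88 - (1/2)q_I - (1/2)q_G)q_G - 17q_G.
∂π_G/∂q_G = 71 - (1/2)q_I - q_G = 0 gives the reaction function q_G = (71 - (1/2)q_I).
The leader anticipates this reaction. Substituting into P = 88 - 0.5Q gives P = 105/2 - (1/4)q_I, so π_I = (105/2 - (1/4)q_I)q_I - 17q_I.
The leader's first-order condition 71/2 - (1/2)q_I = 0 yields q_I = 71.
Then q_G = (71 - (1/2)·71) = 71/2.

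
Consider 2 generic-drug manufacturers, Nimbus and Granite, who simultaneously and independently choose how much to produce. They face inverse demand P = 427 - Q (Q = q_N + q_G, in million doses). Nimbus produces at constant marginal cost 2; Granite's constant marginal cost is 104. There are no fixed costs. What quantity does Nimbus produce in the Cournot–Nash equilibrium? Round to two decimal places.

175.67

Nimbus's profit: π_N = (427 - Q)q_N - (2q_N). Setting ∂π_N/∂q_N = 0: 425 - 2q_N - (q_G) = 0.
Granite's first-order condition: 323 - 2q_G - (q_N) = 0.
So q_N = (425 - q_G)/2 and q_G = (323 - q_N)/2.
Solving the pair: q_N = 527/3, q_G = 221/3.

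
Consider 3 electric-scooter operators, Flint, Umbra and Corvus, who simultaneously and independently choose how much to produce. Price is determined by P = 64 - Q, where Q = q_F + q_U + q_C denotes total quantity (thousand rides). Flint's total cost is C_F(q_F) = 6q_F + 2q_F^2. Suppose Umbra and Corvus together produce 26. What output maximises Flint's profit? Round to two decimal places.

With rivals' combined output fixed at 26, Flint's profit is π_F = (64 - 26 - q_F)q_F - (6q_F + 2q_F²) = (38 - q_F)q_F - (6q_F + 2q_F²).
∂π_F/∂q_F = 32 - 6q_F = 0, so q_F = 16/3.

5.33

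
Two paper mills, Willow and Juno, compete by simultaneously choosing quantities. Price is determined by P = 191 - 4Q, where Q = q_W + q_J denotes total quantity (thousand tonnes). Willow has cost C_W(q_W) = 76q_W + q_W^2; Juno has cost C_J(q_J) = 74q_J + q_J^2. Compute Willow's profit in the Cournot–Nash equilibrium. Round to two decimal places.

Willow's profit: π_W = (191 - 4Q)q_W - (76q_W + q_W²). Setting ∂π_W/∂q_W = 0: 115 - 10q_W - 4(q_J) = 0.
Juno's profit: π_J = (191 - 4Q)q_J - (74q_J + q_J²). Setting ∂π_J/∂q_J = 0: 117 - 10q_J - 4(q_W) = 0.
So q_W = (115 - 4q_J)/10 and q_J = (117 - 4q_W)/10.
Substituting one into the other gives q_W = 341/42 and q_J = 355/42.
Price P = 191 - 4·(116/7) = 873/7.
Willow's profit: (873/7)·(341/42) - 76·(341/42) - (341/42)² = 329.5947.

329.59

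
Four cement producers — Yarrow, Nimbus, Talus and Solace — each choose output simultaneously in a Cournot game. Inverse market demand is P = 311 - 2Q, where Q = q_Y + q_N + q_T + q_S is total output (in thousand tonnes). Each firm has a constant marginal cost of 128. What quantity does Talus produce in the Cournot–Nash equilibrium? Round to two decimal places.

18.30

Each firm earns π_i = (311 - 2Q)q_i - 128q_i.
First-order condition (treating rivals' output as given): 183 - 4q_i - 2·Σ_{j≠i} q_j = 0.
By symmetry each firm produces the same amount; substituting Σ_{j≠i} q_j = 3q_i yields q_i = 183/10.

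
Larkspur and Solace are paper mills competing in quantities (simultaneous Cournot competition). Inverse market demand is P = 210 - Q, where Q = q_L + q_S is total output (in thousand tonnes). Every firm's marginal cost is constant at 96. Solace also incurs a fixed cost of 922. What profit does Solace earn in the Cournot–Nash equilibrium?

A representative firm's profit is π_i = q_i(210 - Q) - 96q_i.
First-order condition (treating rivals' output as given): 114 - 2q_i - q_j = 0.
With identical firms every q_j equals q_i, so q_j = q_i and 114 = 3q_i, giving q_i = 38.
Price P = 210 - 76 = 134.
Solace's profit: (134 - 96)·38 - 922 = 522.

522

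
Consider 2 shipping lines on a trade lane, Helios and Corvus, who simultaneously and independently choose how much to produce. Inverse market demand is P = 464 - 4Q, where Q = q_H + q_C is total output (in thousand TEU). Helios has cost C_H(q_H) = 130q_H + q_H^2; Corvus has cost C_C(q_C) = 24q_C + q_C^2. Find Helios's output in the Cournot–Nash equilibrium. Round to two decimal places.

Helios's profit: π_H = (464 - 4Q)q_H - (130q_H + q_H²). Setting ∂π_H/∂q_H = 0: 334 - 10q_H - 4(q_C) = 0.
Corvus's first-order condition: 440 - 10q_C - 4(q_H) = 0.
Best responses: q_H = (334 - 4q_C)/10, q_C = (440 - 4q_H)/10.
Solving the pair: q_H = 395/21, q_C = 766/21.

18.81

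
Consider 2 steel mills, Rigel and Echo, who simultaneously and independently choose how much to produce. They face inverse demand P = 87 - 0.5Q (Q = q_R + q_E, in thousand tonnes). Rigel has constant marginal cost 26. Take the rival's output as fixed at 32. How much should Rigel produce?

45

With the rival's output fixed at 32, Rigel's profit is π_R = (87 - (1/2)·32 - (1/2)q_R)q_R - (26q_R) = (71 - (1/2)q_R)q_R - (26q_R).
∂π_R/∂q_R = 45 - q_R = 0, so q_R = 45.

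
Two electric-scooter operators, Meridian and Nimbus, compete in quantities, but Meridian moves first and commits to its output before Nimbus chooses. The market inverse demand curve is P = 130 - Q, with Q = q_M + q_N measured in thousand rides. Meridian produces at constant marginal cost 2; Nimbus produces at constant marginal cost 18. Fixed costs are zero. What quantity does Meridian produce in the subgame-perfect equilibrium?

72

The follower Nimbus best-responds to any q_M: π_N = (130 - Q)q_N - 18q_N.
Setting the follower's marginal profit to zero, 112 - q_M - 2q_N = 0, i.e. q_N = (112 - q_M)/2.
Meridian substitutes q_N(q_M) into its own profit: π_M = q_M(130 - q_M - (112 - q_M)/2) - 2q_M = (74 - (1/2)q_M)q_M - 2q_M.
Maximising: ∂π_M/∂q_M = 72 - q_M = 0, giving q_M = 72.
Then q_N = (112 - 72)/2 = 20.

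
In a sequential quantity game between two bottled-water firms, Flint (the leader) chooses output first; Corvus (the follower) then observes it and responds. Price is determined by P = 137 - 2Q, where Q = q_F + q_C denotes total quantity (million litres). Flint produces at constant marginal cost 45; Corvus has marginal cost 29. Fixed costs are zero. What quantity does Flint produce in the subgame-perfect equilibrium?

19

The follower Corvus best-responds to any q_F: π_C = (137 - 2Q)q_C - 29q_C.
Setting the follower's marginal profit to zero, 108 - 2q_F - 4q_C = 0, i.e. q_C = (108 - 2q_F)/4.
Flint substitutes q_C(q_F) into its own profit: π_F = q_F(137 - 2q_F - (108 - 2q_F)/2) - 45q_F = (83 - q_F)q_F - 45q_F.
Leader FOC: 38 - 2q_F = 0, so q_F = 19.
Then q_C = (108 - 2·19)/4 = 35/2.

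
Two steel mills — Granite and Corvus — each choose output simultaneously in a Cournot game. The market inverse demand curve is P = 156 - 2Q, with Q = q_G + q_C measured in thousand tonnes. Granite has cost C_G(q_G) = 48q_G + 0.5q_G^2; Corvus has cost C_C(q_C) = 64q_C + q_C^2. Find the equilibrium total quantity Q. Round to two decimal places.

Granite's profit: π_G = (156 - 2Q)q_G - (48q_G + (1/2)q_G²). Setting ∂π_G/∂q_G = 0: 108 - 5q_G - 2(q_C) = 0.
Corvus's profit: π_C = (156 - 2Q)q_C - (64q_C + q_C²). Setting ∂π_C/∂q_C = 0: 92 - 6q_C - 2(q_G) = 0.
Rearranging gives the reaction functions q_G = (108 - 2q_C)/5 and q_C = (92 - 2q_G)/6.
Substituting one into the other gives q_G = 232/13 and q_C = 122/13.
Total output Q = 232/13 + 122/13 = 354/13.

27.23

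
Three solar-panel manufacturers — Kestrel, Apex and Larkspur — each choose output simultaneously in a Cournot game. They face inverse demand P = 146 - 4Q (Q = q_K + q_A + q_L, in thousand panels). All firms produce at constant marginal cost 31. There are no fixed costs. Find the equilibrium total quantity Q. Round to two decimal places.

A representative firm's profit is π_i = q_i(146 - 4Q) - 31q_i.
First-order condition (treating rivals' output as given): 115 - 8q_i - 4·Σ_{j≠i} q_j = 0.
By symmetry each firm produces the same amount; substituting Σ_{j≠i} q_j = 2q_i yields q_i = 115/16.
Total output Q = 115/16 + 115/16 + 115/16 = 345/16.

21.56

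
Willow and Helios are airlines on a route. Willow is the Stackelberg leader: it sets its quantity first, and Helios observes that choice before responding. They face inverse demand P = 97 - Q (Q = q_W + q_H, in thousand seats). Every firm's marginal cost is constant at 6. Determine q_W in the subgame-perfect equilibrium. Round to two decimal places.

The follower Helios best-responds to any q_W: π_H = (97 - Q)q_H - 6q_H.
∂π_H/∂q_H = 91 - q_W - 2q_H = 0 gives the reaction function q_H = (91 - q_W)/2.
Willow substitutes q_H(q_W) into its own profit: π_W = q_W(97 - q_W - (91 - q_W)/2) - 6q_W = (103/2 - (1/2)q_W)q_W - 6q_W.
The leader's first-order condition 91/2 - q_W = 0 yields q_W = 91/2.
Then q_H = (91 - 91/2)/2 = 91/4.

45.50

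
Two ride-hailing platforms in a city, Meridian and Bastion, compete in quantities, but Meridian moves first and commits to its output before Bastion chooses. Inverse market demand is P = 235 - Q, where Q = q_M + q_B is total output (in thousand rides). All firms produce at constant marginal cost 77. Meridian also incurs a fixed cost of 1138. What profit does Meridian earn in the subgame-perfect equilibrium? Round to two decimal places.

Solve by backward induction. Given q_M, the follower Bastion maximises π_B = (235 - q_M - q_B)q_B - 77q_B.
∂π_B/∂q_B = 158 - q_M - 2q_B = 0 gives the reaction function q_B = (158 - q_M)/2.
Meridian substitutes q_B(q_M) into its own profit: π_M = q_M(235 - q_M - (158 - q_M)/2) - 77q_M = (156 - (1/2)q_M)q_M - 77q_M.
Maximising: ∂π_M/∂q_M = 79 - q_M = 0, giving q_M = 79.
Then q_B = (158 - 79)/2 = 79/2.
Price P = 235 - 237/2 = 233/2.
Meridian's profit: (233/2 - 77)·79 - 1138 = 1982.5000.

1982.50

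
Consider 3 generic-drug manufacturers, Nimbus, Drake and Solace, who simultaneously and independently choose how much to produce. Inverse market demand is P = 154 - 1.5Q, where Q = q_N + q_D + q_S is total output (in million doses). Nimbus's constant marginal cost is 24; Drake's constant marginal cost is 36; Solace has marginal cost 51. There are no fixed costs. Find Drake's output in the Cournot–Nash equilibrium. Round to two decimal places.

20.17

Nimbus's profit: π_N = (154 - 1.5Q)q_N - (24q_N). Setting ∂π_N/∂q_N = 0: 130 - 3q_N - (3/2)(q_D + q_S) = 0.
Drake's profit: π_D = (154 - 1.5Q)q_D - (36q_D). Setting ∂π_D/∂q_D = 0: 118 - 3q_D - (3/2)(q_N + q_S) = 0.
Solace's profit: π_S = (154 - 1.5Q)q_S - (51q_S). Setting ∂π_S/∂q_S = 0: 103 - 3q_S - (3/2)(q_N + q_D) = 0.
Summing all 3 equations gives 351 − 6Q = 0, hence Q = 117/2.
Back-substituting: q_N = (130 − 351/4)/(3/2) = 169/6, q_D = (118 − 351/4)/(3/2) = 121/6, q_S = (103 − 351/4)/(3/2) = 61/6.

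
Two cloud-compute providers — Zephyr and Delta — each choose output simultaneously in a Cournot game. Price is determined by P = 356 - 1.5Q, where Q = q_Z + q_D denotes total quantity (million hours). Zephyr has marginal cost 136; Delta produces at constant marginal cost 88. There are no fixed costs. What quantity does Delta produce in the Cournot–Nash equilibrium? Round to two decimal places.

Zephyr's profit: π_Z = (356 - 1.5Q)q_Z - (136q_Z). Setting ∂π_Z/∂q_Z = 0: 220 - 3q_Z - (3/2)(q_D) = 0.
Delta's first-order condition: 268 - 3q_D - (3/2)(q_Z) = 0.
Best responses: q_Z = (220 - (3/2)q_D)/3, q_D = (268 - (3/2)q_Z)/3.
Solving the pair: q_Z = 344/9, q_D = 632/9.

70.22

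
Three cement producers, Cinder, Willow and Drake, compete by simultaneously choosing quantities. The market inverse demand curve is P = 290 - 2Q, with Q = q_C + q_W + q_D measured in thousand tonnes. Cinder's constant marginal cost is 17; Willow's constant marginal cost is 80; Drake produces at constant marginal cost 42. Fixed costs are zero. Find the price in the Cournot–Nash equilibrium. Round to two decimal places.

Cinder's profit: π_C = (290 - 2Q)q_C - (17q_C). Setting ∂π_C/∂q_C = 0: 273 - 4q_C - 2(q_W + q_D) = 0.
Willow's profit: π_W = (290 - 2Q)q_W - (80q_W). Setting ∂π_W/∂q_W = 0: 210 - 4q_W - 2(q_C + q_D) = 0.
Drake's first-order condition: 248 - 4q_D - 2(q_C + q_W) = 0.
Adding the 3 conditions: 731 − 4Q − 4Q = 0, i.e. Q = 731/8.
Back-substituting: q_C = (273 − 731/4)/2 = 361/8, q_W = (210 − 731/4)/2 = 109/8, q_D = (248 − 731/4)/2 = 261/8.
Total output Q = 731/8, so price P = 290 - 2·(731/8) = 429/4.

107.25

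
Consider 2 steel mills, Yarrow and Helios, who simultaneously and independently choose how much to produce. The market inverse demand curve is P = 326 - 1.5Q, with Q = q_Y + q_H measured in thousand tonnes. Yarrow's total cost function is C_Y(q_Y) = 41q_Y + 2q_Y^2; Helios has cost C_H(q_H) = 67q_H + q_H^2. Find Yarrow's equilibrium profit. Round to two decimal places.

Yarrow's profit: π_Y = (326 - 1.5Q)q_Y - (41q_Y + 2q_Y²). Setting ∂π_Y/∂q_Y = 0: 285 - 7q_Y - (3/2)(q_H) = 0.
Helios's profit: π_H = (326 - 1.5Q)q_H - (67q_H + q_H²). Setting ∂π_H/∂q_H = 0: 259 - 5q_H - (3/2)(q_Y) = 0.
Best responses: q_Y = (285 - (3/2)q_H)/7, q_H = (259 - (3/2)q_Y)/5.
Substituting one into the other gives q_Y = 31.6489 and q_H = 42.3053.
Price P = 326 - (3/2)·73.9542 = 215.0687.
Yarrow's profit: 215.0687·31.6489 - 41·31.6489 - 2·31.6489² = 3505.7751.

3505.78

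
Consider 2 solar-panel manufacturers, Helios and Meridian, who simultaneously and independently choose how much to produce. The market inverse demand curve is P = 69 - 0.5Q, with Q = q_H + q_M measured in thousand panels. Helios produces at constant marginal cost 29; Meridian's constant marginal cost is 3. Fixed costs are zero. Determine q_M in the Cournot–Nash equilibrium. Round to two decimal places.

Helios's profit: π_H = (69 - 0.5Q)q_H - (29q_H). Setting ∂π_H/∂q_H = 0: 40 - q_H - (1/2)(q_M) = 0.
Meridian's profit: π_M = (69 - 0.5Q)q_M - (3q_M). Setting ∂π_M/∂q_M = 0: 66 - q_M - (1/2)(q_H) = 0.
Best responses: q_H = (40 - (1/2)q_M), q_M = (66 - (1/2)q_H).
Substituting one into the other gives q_H = 28/3 and q_M = 184/3.

61.33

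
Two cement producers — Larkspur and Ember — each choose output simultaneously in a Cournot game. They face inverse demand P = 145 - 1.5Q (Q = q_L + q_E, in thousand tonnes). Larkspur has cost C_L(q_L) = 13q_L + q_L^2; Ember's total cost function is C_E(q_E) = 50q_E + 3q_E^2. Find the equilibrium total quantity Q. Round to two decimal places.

Larkspur's profit: π_L = (145 - 1.5Q)q_L - (13q_L + q_L²). Setting ∂π_L/∂q_L = 0: 132 - 5q_L - (3/2)(q_E) = 0.
Ember's profit: π_E = (145 - 1.5Q)q_E - (50q_E + 3q_E²). Setting ∂π_E/∂q_E = 0: 95 - 9q_E - (3/2)(q_L) = 0.
Rearranging gives the reaction functions q_L = (132 - (3/2)q_E)/5 and q_E = (95 - (3/2)q_L)/9.
Solving the pair: q_L = 1394/57, q_E = 1108/171.
Total output Q = 1394/57 + 1108/171 = 30.9357.

30.94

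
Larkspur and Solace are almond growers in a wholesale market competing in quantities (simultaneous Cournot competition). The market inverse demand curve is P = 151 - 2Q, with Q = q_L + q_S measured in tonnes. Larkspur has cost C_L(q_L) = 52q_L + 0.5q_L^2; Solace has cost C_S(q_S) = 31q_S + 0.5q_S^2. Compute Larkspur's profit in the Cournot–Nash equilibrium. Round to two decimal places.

Larkspur's profit: π_L = (151 - 2Q)q_L - (52q_L + (1/2)q_L²). Setting ∂π_L/∂q_L = 0: 99 - 5q_L - 2(q_S) = 0.
Solace's first-order condition: 120 - 5q_S - 2(q_L) = 0.
Best responses: q_L = (99 - 2q_S)/5, q_S = (120 - 2q_L)/5.
Solving the pair: q_L = 85/7, q_S = 134/7.
Price P = 151 - 2·(219/7) = 619/7.
Larkspur's profit: (619/7)·(85/7) - 52·(85/7) - (1/2)(85/7)² = 368.6224.

368.62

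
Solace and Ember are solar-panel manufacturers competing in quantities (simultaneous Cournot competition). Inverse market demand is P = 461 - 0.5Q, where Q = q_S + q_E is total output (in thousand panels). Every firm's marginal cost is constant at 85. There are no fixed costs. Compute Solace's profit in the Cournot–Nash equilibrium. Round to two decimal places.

31416.89

A representative firm's profit is π_i = q_i(461 - 0.5Q) - 85q_i.
First-order condition (treating rivals' output as given): 376 - q_i - (1/2)q_j = 0.
With identical firms every q_j equals q_i, so q_j = q_i and 376 = (3/2)q_i, giving q_i = 752/3.
Price P = 461 - (1/2)·(1504/3) = 631/3.
Solace's profit: (631/3 - 85)·(752/3) = 31416.8889.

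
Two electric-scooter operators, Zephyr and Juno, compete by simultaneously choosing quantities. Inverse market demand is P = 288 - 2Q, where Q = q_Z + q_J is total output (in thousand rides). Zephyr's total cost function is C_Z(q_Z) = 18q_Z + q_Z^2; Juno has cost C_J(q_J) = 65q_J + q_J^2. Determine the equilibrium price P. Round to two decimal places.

164.75

Zephyr's profit: π_Z = (288 - 2Q)q_Z - (18q_Z + q_Z²). Setting ∂π_Z/∂q_Z = 0: 270 - 6q_Z - 2(q_J) = 0.
Juno's first-order condition: 223 - 6q_J - 2(q_Z) = 0.
Rearranging gives the reaction functions q_Z = (270 - 2q_J)/6 and q_J = (223 - 2q_Z)/6.
Solving the pair: q_Z = 587/16, q_J = 399/16.
Total output Q = 493/8, so price P = 288 - 2·(493/8) = 659/4.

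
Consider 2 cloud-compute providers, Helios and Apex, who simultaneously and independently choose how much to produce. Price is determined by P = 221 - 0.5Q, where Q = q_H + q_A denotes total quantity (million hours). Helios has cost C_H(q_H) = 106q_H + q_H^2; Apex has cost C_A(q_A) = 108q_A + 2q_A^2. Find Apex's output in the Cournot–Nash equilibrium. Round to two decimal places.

Helios's profit: π_H = (221 - 0.5Q)q_H - (106q_H + q_H²). Setting ∂π_H/∂q_H = 0: 115 - 3q_H - (1/2)(q_A) = 0.
Apex's profit: π_A = (221 - 0.5Q)q_A - (108q_A + 2q_A²). Setting ∂π_A/∂q_A = 0: 113 - 5q_A - (1/2)(q_H) = 0.
Rearranging gives the reaction functions q_H = (115 - (1/2)q_A)/3 and q_A = (113 - (1/2)q_H)/5.
Solving the pair: q_H = 35.1525, q_A = 1126/59.

19.08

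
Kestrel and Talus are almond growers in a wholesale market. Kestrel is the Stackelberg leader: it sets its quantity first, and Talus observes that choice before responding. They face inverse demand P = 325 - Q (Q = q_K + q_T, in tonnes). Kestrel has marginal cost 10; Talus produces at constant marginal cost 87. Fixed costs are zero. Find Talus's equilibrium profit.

441

Solve by backward induction. Given q_K, the follower Talus maximises π_T = (325 - q_K - q_T)q_T - 87q_T.
Setting the follower's marginal profit to zero, 238 - q_K - 2q_T = 0, i.e. q_T = (238 - q_K)/2.
Kestrel substitutes q_T(q_K) into its own profit: π_K = q_K(325 - q_K - (238 - q_K)/2) - 10q_K = (206 - (1/2)q_K)q_K - 10q_K.
Leader FOC: 196 - q_K = 0, so q_K = 196.
Then q_T = (238 - 196)/2 = 21.
Price P = 325 - 217 = 108.
Talus's profit: (108 - 87)·21 = 441.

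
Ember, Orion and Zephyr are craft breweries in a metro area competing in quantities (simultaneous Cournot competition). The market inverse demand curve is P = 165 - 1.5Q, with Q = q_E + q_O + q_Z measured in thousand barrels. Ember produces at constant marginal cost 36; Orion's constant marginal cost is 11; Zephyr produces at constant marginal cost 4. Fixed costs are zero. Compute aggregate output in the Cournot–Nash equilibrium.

Ember's profit: π_E = (165 - 1.5Q)q_E - (36q_E). Setting ∂π_E/∂q_E = 0: 129 - 3q_E - (3/2)(q_O + q_Z) = 0.
Orion's first-order condition: 154 - 3q_O - (3/2)(q_E + q_Z) = 0.
Zephyr's first-order condition: 161 - 3q_Z - (3/2)(q_E + q_O) = 0.
Adding the 3 first-order conditions: 444 − 6Q = 0, so Q = 74.
Back-substituting: q_E = (129 − 111)/(3/2) = 12, q_O = (154 − 111)/(3/2) = 86/3, q_Z = (161 − 111)/(3/2) = 100/3.
Total output Q = 12 + 86/3 + 100/3 = 74.

74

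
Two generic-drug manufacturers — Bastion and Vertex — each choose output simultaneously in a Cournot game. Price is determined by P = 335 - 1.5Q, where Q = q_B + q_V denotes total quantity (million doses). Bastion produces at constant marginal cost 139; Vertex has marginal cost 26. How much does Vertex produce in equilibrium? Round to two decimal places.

Bastion's profit: π_B = (335 - 1.5Q)q_B - (139q_B). Setting ∂π_B/∂q_B = 0: 196 - 3q_B - (3/2)(q_V) = 0.
Vertex's profit: π_V = (335 - 1.5Q)q_V - (26q_V). Setting ∂π_V/∂q_V = 0: 309 - 3q_V - (3/2)(q_B) = 0.
Rearranging gives the reaction functions q_B = (196 - (3/2)q_V)/3 and q_V = (309 - (3/2)q_B)/3.
Substituting one into the other gives q_B = 166/9 and q_V = 844/9.

93.78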